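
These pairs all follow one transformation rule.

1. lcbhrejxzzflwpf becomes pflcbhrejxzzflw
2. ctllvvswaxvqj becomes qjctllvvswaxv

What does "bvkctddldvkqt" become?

Rule — move the last 2 characters to the front (rotate right by 2).
For "bvkctddldvkqt" the result is "qtbvkctddldvk".

qtbvkctddldvk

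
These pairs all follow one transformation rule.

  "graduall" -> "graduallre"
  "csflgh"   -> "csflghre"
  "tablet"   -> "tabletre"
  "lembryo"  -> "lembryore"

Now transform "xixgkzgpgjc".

What's happening: append "re".
Doing the same to "xixgkzgpgjc": "xixgkzgpgjcre".

xixgkzgpgjcre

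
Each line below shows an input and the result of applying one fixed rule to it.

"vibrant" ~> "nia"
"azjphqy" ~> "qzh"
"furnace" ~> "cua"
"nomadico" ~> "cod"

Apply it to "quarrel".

The transformation: move the last 2 characters to the front (rotate right by 2), then keep one character in every 3, starting at position 1 (positions 1st, 4th, 7th, ...).
So "quarrel" becomes "eur".

eur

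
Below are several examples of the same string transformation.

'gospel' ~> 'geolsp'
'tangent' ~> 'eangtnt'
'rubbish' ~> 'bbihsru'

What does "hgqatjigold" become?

What's happening: sort the characters into alphabetical order, then swap each adjacent pair of characters (1↔2, 3↔4, ...).
Applying that to "hgqatjigold" gives "daggihljqot".

daggihljqot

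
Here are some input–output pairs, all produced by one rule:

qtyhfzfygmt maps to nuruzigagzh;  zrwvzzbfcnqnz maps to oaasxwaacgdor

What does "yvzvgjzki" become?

Each output is the input with this applied: shift every letter 1 place forward in the alphabet (wrapping around), then move the last 2 characters to the front (rotate right by 2).
"yvzvgjzki" → "zwawhkalj" → "ljzwawhka".
(Check on "qtyhfzfygmt": → "ruzigagzhnu" → "nuruzigagzh" ✓)

ljzwawhka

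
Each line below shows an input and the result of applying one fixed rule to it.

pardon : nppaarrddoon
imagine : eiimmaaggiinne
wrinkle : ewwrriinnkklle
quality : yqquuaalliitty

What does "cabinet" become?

tccaabbiinneet

Rule — double every character, then move the last character to the front.
On "cabinet": the first step gives "ccaabbiinneett", and the second then gives "tccaabbiinneet".
(Check on "quality": → "qquuaalliittyy" → "yqquuaalliitty" ✓)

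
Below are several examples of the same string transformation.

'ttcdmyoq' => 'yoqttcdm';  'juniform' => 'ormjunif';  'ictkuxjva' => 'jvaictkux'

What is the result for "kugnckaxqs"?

xqskugncka

Each output is the input with this applied: move the last 3 characters to the front (rotate right by 3).
Doing the same to "kugnckaxqs": "xqskugncka".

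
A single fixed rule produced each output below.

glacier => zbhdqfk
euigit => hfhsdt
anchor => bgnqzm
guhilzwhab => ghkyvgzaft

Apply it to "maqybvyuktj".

The transformation: shift every letter 1 place backward in the alphabet (wrapping around), then move the first 2 characters to the end (rotate left by 2).
Working it through for "maqybvyuktj": intermediate "lzpxauxtjsi", final "pxauxtjsilz".

pxauxtjsilz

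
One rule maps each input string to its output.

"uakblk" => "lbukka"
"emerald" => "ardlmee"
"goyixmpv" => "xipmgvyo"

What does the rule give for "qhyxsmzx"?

The rule is to move the first 3 characters to the end (rotate left by 3), then swap each adjacent pair of characters (1↔2, 3↔4, ...).
So "qhyxsmzx" becomes "sxzmqxyh".
(Check on "goyixmpv": → "ixmpvgoy" → "xipmgvyo" ✓)

sxzmqxyh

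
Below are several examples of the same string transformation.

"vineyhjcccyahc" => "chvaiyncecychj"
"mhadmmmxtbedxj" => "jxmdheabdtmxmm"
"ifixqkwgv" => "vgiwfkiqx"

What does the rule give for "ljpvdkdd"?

ddlkjdpv

Each output is the input with this applied: move the last character to the front, then take characters alternately from the front and the back (1st, last, 2nd, 2nd-last, ...).
On "ljpvdkdd": the first step gives "dljpvdkd", and the second then gives "ddlkjdpv".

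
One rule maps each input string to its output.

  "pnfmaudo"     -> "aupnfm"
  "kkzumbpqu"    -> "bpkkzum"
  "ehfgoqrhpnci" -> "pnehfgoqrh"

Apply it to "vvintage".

Each output is the input with this applied: delete the last 2 characters, then move the last 2 characters to the front (rotate right by 2).
On "vvintage": the first step gives "vvinta", and the second then gives "tavvin".

tavvin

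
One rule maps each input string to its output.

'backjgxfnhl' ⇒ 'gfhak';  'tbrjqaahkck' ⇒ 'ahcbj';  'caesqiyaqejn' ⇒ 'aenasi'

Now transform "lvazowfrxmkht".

rmhvzw

The transformation: keep every other character starting from the second (positions 2nd, 4th, 6th, ...), then move the last 3 characters to the front (rotate right by 3).
On "lvazowfrxmkht" that produces "rmhvzw".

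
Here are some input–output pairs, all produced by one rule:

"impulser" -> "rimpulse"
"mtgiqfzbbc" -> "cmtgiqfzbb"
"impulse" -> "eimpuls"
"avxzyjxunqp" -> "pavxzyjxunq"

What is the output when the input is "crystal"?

The rule is to move the last character to the front.
For "crystal" the result is "lcrysta".

lcrysta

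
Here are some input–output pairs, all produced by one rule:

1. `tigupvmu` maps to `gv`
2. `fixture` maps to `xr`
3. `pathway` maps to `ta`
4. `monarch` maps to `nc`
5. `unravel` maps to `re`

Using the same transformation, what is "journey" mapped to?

ue

The transformation: keep one character in every 3, starting at position 3 (positions 3rd, 6th, 9th, ...).
So "journey" becomes "ue".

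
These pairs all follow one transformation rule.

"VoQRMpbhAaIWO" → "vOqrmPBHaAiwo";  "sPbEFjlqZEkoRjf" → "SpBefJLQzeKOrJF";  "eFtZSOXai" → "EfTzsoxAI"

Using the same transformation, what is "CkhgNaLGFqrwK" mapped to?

cKHGnAlgfQRWk

The rule is to flip the case of every letter.
On "CkhgNaLGFqrwK" that produces "cKHGnAlgfQRWk".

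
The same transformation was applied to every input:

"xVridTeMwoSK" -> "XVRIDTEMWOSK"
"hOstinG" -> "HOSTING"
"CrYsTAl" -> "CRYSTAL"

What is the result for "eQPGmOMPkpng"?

In each case the input is transformed by: convert every letter to uppercase.
Applying that to "eQPGmOMPkpng" gives "EQPGMOMPKPNG".

EQPGMOMPKPNG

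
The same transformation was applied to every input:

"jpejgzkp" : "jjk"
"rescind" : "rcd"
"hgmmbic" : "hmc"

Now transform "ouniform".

oir

Rule — keep one character in every 3, starting at position 1 (positions 1st, 4th, 7th, ...).
"ouniform" → "oir".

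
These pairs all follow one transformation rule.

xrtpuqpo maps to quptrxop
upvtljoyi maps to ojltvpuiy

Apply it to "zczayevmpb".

mveyazczbp

What's happening: reverse the string, then move the first 2 characters to the end (rotate left by 2).
Applying that to "zczayevmpb" gives "mveyazczbp".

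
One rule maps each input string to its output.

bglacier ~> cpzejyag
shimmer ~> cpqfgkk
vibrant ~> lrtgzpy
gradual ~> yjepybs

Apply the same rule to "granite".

What's happening: shift every letter 2 places backward in the alphabet (wrapping around), then move the last 2 characters to the front (rotate right by 2).
On "granite" that produces "rcepylg".

rcepylg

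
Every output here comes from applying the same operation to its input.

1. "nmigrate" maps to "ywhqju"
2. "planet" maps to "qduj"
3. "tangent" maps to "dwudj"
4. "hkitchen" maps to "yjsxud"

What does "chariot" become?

The transformation: delete the first 2 characters, then shift every letter 10 places backward in the alphabet (wrapping around).
Working it through for "chariot": intermediate "ariot", final "qhyej".

qhyej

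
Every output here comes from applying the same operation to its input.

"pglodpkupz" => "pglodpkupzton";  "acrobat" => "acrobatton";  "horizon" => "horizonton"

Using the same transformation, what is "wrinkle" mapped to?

wrinkleton

Each output is the input with this applied: append "ton".
Applying that to "wrinkle" gives "wrinkleton".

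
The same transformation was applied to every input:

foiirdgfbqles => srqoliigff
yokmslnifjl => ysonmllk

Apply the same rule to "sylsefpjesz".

The transformation: sort the characters into reverse alphabetical order, then delete the last 3 characters.
"sylsefpjesz" → "zyssspljfee" → "zysssplj".

zysssplj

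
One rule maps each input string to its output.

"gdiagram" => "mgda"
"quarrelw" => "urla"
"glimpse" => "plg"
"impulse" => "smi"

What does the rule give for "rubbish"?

Rule — sort the characters into reverse alphabetical order, then keep every other character starting from the second (positions 2nd, 4th, 6th, ...).
Starting from "rubbish": after the first operation, "usrihbb"; after the second, "sib".

sib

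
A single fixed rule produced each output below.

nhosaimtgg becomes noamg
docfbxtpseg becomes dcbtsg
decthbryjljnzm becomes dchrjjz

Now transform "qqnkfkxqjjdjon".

What's happening: keep every other character starting from the first (positions 1st, 3rd, 5th, ...).
Applying that to "qqnkfkxqjjdjon" gives "qnfxjdo".

qnfxjdo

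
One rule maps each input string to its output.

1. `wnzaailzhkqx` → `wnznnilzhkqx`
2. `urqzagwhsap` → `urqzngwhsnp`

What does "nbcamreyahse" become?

Looking at the pairs, the operation is to replace every "a" with "n".
Applying that to "nbcamreyahse" gives "nbcnmreynhse".

nbcnmreynhse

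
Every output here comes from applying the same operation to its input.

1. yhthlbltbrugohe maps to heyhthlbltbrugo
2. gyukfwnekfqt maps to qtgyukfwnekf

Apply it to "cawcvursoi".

The pattern: move the last 2 characters to the front (rotate right by 2).
Applying that to "cawcvursoi" gives "oicawcvurs".

oicawcvurs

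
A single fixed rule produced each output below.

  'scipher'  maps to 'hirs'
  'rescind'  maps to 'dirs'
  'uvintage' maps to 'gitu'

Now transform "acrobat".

Looking at the pairs, the operation is to keep every other character starting from the first (positions 1st, 3rd, 5th, ...), then sort the characters into alphabetical order.
"acrobat" → "arbt" → "abrt".

abrt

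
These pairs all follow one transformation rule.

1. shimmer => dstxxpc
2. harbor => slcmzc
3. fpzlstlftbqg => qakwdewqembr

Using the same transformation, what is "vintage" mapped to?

Looking at the pairs, the operation is to shift every letter 11 places forward in the alphabet (wrapping around).
Applying that to "vintage" gives "gtyelrp".

gtyelrp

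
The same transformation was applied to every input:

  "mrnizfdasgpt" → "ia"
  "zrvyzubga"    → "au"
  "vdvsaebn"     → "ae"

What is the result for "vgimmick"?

Looking at the pairs, the operation is to move the last 2 characters to the front (rotate right by 2), then keep only the vowels.
For "vgimmick", step one produces "ckvgimmi"; step two turns that into "ii".

ii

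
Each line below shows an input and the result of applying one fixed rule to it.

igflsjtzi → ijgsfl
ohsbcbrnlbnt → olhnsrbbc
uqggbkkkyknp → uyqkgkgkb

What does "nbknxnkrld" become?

Each output is the input with this applied: delete the last 3 characters, then take characters alternately from the front and the back (1st, last, 2nd, 2nd-last, ...).
"nbknxnkrld" → "nkbnkxn".

nkbnkxn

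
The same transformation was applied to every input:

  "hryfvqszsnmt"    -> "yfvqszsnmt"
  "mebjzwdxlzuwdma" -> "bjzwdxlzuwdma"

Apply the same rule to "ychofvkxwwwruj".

hofvkxwwwruj

What's happening: delete the first 2 characters.
Applying that to "ychofvkxwwwruj" gives "hofvkxwwwruj".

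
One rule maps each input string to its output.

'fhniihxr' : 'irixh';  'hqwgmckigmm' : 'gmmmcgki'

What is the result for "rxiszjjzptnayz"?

In each case the input is transformed by: delete the first 3 characters, then take characters alternately from the front and the back (1st, last, 2nd, 2nd-last, ...).
Working it through for "rxiszjjzptnayz": intermediate "szjjzptnayz", final "szzyjajnztp".

szzyjajnztp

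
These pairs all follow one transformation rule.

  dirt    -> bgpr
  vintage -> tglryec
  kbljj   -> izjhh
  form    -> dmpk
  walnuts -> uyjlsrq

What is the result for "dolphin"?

What's happening: shift every letter 2 places backward in the alphabet (wrapping around).
So "dolphin" becomes "bmjnfgl".

bmjnfgl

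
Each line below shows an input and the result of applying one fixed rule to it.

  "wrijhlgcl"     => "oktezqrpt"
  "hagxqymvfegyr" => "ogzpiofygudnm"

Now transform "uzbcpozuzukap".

sixchjkxwhchc

The pattern: shift every letter 8 places forward in the alphabet (wrapping around), then move the last 3 characters to the front (rotate right by 3).
On "uzbcpozuzukap": the first step gives "chjkxwhchcsix", and the second then gives "sixchjkxwhchc".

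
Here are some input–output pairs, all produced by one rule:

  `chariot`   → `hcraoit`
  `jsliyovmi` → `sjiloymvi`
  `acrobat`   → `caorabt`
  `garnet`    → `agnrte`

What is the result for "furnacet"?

ufnrcate

The rule is to swap each adjacent pair of characters (1↔2, 3↔4, ...).
So "furnacet" becomes "ufnrcate".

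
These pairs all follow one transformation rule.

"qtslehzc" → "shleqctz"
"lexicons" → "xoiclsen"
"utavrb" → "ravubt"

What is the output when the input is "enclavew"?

The rule is to take characters alternately from the front and the back (1st, last, 2nd, 2nd-last, ...), then swap the front and back halves of the string.
For "enclavew", step one produces "ewnecvla"; step two turns that into "cvlaewne".

cvlaewne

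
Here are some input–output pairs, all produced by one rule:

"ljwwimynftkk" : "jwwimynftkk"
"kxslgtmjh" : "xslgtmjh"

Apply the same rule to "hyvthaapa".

yvthaapa

The transformation: delete the first character.
On "hyvthaapa" that produces "yvthaapa".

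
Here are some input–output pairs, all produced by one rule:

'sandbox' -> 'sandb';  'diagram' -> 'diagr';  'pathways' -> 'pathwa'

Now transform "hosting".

hosti

In each case the input is transformed by: delete the last 2 characters.
Applying that to "hosting" gives "hosti".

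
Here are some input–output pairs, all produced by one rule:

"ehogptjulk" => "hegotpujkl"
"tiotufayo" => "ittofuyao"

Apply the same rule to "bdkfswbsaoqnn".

dbfkwssboanqn

Looking at the pairs, the operation is to swap each adjacent pair of characters (1↔2, 3↔4, ...).
So "bdkfswbsaoqnn" becomes "dbfkwssboanqn".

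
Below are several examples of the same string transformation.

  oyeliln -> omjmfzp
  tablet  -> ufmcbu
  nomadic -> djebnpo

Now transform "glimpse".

ftqnjmh

Looking at the pairs, the operation is to reverse the string, then shift every letter 1 place forward in the alphabet (wrapping around).
For "glimpse", step one produces "espmilg"; step two turns that into "ftqnjmh".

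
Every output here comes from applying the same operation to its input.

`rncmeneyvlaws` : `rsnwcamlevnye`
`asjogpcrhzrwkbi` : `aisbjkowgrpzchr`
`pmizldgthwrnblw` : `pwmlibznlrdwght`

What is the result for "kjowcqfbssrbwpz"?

In each case the input is transformed by: take characters alternately from the front and the back (1st, last, 2nd, 2nd-last, ...).
So "kjowcqfbssrbwpz" becomes "kzjpowwbcrqsfsb".

kzjpowwbcrqsfsb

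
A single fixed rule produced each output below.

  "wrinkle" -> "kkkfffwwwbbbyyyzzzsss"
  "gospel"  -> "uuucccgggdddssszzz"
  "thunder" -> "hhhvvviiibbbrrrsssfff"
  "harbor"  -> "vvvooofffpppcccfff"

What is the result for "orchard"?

In each case the input is transformed by: shift every letter 12 places backward in the alphabet (wrapping around), then repeat every character 3 times.
For "orchard", step one produces "cfqvofr"; step two turns that into "cccfffqqqvvvooofffrrr".

cccfffqqqvvvooofffrrr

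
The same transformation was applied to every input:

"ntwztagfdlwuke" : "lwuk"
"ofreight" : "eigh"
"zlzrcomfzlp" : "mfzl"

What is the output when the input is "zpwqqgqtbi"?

gqtb

In each case the input is transformed by: delete the last character, then keep only the last 4 characters.
Starting from "zpwqqgqtbi": after the first operation, "zpwqqgqtb"; after the second, "gqtb".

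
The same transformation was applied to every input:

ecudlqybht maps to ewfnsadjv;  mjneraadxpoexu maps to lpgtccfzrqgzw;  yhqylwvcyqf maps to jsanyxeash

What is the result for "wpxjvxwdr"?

Looking at the pairs, the operation is to shift every letter 2 places forward in the alphabet (wrapping around), then delete the first character.
Working it through for "wpxjvxwdr": intermediate "yrzlxzyft", final "rzlxzyft".

rzlxzyft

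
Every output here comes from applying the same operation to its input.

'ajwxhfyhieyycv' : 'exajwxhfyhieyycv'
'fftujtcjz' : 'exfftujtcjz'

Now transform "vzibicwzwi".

exvzibicwzwi

Rule — prepend "ex".
So "vzibicwzwi" becomes "exvzibicwzwi".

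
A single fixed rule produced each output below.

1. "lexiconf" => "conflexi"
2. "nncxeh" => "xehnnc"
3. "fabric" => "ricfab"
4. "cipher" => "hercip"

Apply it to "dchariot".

The transformation: swap the front and back halves of the string.
Applying that to "dchariot" gives "riotdcha".

riotdcha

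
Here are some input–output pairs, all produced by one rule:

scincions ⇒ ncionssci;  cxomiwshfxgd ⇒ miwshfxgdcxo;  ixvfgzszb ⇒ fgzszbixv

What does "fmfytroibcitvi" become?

The transformation: move the first 3 characters to the end (rotate left by 3).
For "fmfytroibcitvi" the result is "ytroibcitvifmf".

ytroibcitvifmf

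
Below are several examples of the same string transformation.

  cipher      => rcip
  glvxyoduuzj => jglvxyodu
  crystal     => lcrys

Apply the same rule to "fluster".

rflus

The rule is to move the last character to the front, then delete the last 2 characters.
Starting from "fluster": after the first operation, "rfluste"; after the second, "rflus".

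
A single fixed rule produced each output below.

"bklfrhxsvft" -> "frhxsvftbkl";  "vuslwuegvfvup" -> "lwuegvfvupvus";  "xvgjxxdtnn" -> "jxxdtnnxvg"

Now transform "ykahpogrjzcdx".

Rule — move the first 3 characters to the end (rotate left by 3).
On "ykahpogrjzcdx" that produces "hpogrjzcdxyka".

hpogrjzcdxyka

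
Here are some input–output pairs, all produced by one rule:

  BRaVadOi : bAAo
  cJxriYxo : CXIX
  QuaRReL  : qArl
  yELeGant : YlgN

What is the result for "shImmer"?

Rule — flip the case of every letter, then keep every other character starting from the first (positions 1st, 3rd, 5th, ...).
Working it through for "shImmer": intermediate "SHiMMER", final "SiMR".

SiMR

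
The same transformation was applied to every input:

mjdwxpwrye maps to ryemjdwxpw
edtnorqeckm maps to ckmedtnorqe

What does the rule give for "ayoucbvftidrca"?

Rule — move the last 3 characters to the front (rotate right by 3).
"ayoucbvftidrca" → "rcaayoucbvftid".

rcaayoucbvftid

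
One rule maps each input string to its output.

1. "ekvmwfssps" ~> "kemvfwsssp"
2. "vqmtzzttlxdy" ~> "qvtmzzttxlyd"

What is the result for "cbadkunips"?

The rule is to swap each adjacent pair of characters (1↔2, 3↔4, ...).
"cbadkunips" → "bcdaukinsp".

bcdaukinsp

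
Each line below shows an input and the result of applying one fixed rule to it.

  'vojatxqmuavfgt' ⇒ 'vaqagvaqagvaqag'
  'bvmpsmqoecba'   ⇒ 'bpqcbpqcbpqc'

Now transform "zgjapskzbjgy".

Rule — keep one character in every 3, starting at position 1 (positions 1st, 4th, 7th, ...), then write the whole string 3 times in a row.
For "zgjapskzbjgy", step one produces "zakj"; step two turns that into "zakjzakjzakj".

zakjzakjzakj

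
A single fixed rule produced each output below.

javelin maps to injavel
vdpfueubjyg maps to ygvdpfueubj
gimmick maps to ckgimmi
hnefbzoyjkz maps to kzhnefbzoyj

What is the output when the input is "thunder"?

In each case the input is transformed by: move the last 2 characters to the front (rotate right by 2).
Doing the same to "thunder": "erthund".

erthund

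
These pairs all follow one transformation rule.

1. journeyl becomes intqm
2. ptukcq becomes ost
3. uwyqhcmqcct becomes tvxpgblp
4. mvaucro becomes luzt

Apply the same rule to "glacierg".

fkzbh

The transformation: shift every letter 1 place backward in the alphabet (wrapping around), then delete the last 3 characters.
Working it through for "glacierg": intermediate "fkzbhdqf", final "fkzbh".
(Check on "mvaucro": → "luztbqn" → "luzt" ✓)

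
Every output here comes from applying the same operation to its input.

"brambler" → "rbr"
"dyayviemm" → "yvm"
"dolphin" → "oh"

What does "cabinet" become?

an

Each output is the input with this applied: keep one character in every 3, starting at position 2 (positions 2nd, 5th, 8th, ...).
So "cabinet" becomes "an".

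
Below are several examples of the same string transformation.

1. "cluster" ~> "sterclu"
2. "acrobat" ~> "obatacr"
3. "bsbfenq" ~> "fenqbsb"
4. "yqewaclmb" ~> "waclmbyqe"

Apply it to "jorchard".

chardjor

Each output is the input with this applied: move the first 3 characters to the end (rotate left by 3).
For "jorchard" the result is "chardjor".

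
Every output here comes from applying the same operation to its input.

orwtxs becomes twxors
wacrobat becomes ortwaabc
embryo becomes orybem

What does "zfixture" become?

tuxzefir

Looking at the pairs, the operation is to sort the characters into alphabetical order, then swap the front and back halves of the string.
Starting from "zfixture": after the first operation, "efirtuxz"; after the second, "tuxzefir".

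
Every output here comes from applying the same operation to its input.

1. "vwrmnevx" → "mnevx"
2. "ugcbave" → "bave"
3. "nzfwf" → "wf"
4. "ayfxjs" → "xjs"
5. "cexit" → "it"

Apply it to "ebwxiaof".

xiaof

Each output is the input with this applied: delete the first 3 characters.
Applying that to "ebwxiaof" gives "xiaof".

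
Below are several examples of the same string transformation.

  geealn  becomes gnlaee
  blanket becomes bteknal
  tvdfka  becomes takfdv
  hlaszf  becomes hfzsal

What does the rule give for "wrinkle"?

welknir

The pattern: move the first character to the end, then reverse the string.
Working it through for "wrinkle": intermediate "rinklew", final "welknir".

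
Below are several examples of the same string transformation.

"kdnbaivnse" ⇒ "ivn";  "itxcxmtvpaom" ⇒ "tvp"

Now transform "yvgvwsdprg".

sdp

The transformation: swap the front and back halves of the string, then keep only the first 3 characters.
"yvgvwsdprg" → "sdprgyvgvw" → "sdp".
(Check on "kdnbaivnse": → "ivnsekdnba" → "ivn" ✓)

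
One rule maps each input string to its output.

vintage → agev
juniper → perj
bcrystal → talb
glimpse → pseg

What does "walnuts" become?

utsw

Looking at the pairs, the operation is to move the last 3 characters to the front (rotate right by 3), then keep only the first 4 characters.
Applying both steps to "walnuts": "utswaln", then "utsw".
(Check on "glimpse": → "pseglim" → "pseg" ✓)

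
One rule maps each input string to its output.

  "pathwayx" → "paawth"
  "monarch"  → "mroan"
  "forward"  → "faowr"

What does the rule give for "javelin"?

Looking at the pairs, the operation is to delete the last 2 characters, then take characters alternately from the front and the back (1st, last, 2nd, 2nd-last, ...).
Working it through for "javelin": intermediate "javel", final "jlaev".
(Check on "forward": → "forwa" → "faowr" ✓)

jlaev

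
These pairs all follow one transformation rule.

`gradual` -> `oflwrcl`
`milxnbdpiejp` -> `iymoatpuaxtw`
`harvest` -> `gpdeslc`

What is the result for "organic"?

lytnzcr

The transformation: move the first 3 characters to the end (rotate left by 3), then shift every letter 11 places forward in the alphabet (wrapping around).
For "organic", step one produces "anicorg"; step two turns that into "lytnzcr".
(Check on "gradual": → "dualgra" → "oflwrcl" ✓)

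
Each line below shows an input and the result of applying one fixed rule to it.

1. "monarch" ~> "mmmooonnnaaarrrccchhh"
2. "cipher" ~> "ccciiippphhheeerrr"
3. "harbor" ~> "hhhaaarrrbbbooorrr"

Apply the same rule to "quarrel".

qqquuuaaarrrrrreeelll

Each output is the input with this applied: repeat every character 3 times.
"quarrel" → "qqquuuaaarrrrrreeelll".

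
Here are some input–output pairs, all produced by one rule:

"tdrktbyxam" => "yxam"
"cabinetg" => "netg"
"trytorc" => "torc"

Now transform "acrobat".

In each case the input is transformed by: keep only the last 4 characters.
Applying that to "acrobat" gives "obat".

obat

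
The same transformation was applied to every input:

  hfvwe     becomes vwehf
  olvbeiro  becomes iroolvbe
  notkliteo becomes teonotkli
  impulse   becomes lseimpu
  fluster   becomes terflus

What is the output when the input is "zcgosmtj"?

mtjzcgos

The pattern: move the last 3 characters to the front (rotate right by 3).
Applying that to "zcgosmtj" gives "mtjzcgos".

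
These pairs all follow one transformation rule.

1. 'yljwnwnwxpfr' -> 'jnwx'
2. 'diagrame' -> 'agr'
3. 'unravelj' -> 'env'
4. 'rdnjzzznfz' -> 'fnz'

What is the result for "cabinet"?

bi

Each output is the input with this applied: sort the characters into alphabetical order, then keep one character in every 3, starting at position 2 (positions 2nd, 5th, 8th, ...).
On "cabinet" that produces "bi".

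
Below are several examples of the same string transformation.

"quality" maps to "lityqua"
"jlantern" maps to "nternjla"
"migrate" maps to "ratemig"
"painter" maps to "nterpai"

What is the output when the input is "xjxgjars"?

The transformation: move the first 3 characters to the end (rotate left by 3).
"xjxgjars" → "gjarsxjx".

gjarsxjx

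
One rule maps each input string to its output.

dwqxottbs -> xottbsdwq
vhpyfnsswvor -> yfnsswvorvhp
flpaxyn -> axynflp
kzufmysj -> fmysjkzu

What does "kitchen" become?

What's happening: move the first 3 characters to the end (rotate left by 3).
For "kitchen" the result is "chenkit".

chenkit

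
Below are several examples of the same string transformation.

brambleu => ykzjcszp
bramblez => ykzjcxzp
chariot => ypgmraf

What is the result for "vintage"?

lryectg

What's happening: shift every letter 2 places backward in the alphabet (wrapping around), then move the first 2 characters to the end (rotate left by 2).
Applying both steps to "vintage": "tglryec", then "lryectg".
(Check on "chariot": → "afypgmr" → "ypgmraf" ✓)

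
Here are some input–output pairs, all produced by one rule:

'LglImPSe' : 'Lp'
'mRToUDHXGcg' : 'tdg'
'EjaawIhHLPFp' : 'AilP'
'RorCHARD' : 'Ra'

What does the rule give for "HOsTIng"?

SN

The pattern: flip the case of every letter, then keep one character in every 3, starting at position 3 (positions 3rd, 6th, 9th, ...).
Applying both steps to "HOsTIng": "hoStiNG", then "SN".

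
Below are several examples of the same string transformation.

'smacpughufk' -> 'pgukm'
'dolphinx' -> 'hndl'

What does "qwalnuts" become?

ntqa

Looking at the pairs, the operation is to move the first 3 characters to the end (rotate left by 3), then keep every other character starting from the second (positions 2nd, 4th, 6th, ...).
Applying both steps to "qwalnuts": "lnutsqwa", then "ntqa".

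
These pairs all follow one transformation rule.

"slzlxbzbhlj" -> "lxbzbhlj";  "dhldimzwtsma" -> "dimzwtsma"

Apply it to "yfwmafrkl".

Looking at the pairs, the operation is to delete the first 3 characters.
Applying that to "yfwmafrkl" gives "mafrkl".

mafrkl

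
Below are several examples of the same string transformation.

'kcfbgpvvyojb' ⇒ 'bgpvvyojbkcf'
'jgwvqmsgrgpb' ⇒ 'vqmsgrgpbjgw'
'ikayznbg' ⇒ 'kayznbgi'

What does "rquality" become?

Looking at the pairs, the operation is to swap the front and back halves of the string, then move the last 3 characters to the front (rotate right by 3).
For "rquality", step one produces "lityrqua"; step two turns that into "qualityr".

qualityr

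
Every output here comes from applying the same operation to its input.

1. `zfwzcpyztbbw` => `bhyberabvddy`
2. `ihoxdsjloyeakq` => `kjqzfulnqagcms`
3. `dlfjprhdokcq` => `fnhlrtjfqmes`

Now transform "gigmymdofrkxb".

The transformation: shift every letter 2 places forward in the alphabet (wrapping around).
"gigmymdofrkxb" → "ikioaofqhtmzd".

ikioaofqhtmzd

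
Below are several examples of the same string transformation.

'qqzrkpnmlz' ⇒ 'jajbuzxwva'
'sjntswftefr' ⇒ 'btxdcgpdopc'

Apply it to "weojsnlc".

Each output is the input with this applied: swap the first and last characters, then shift every letter 10 places forward in the alphabet (wrapping around).
For "weojsnlc" the result is "moytcxvg".

moytcxvg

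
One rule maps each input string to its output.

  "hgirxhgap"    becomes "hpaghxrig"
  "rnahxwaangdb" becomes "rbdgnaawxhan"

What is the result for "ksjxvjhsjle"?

keljshjvxjs

The pattern: move the first character to the end, then reverse the string.
On "ksjxvjhsjle": the first step gives "sjxvjhsjlek", and the second then gives "keljshjvxjs".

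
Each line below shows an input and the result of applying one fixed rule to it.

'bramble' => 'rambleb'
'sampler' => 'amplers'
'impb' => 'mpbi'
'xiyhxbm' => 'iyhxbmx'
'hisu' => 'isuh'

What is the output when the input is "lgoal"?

goall

Rule — move the first character to the end.
Doing the same to "lgoal": "goall".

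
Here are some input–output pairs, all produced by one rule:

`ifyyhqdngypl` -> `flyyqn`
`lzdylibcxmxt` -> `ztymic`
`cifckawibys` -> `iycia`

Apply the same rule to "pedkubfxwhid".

edkhbx

The transformation: keep every other character starting from the second (positions 2nd, 4th, 6th, ...), then take characters alternately from the front and the back (1st, last, 2nd, 2nd-last, ...).
Applying both steps to "pedkubfxwhid": "ekbxhd", then "edkhbx".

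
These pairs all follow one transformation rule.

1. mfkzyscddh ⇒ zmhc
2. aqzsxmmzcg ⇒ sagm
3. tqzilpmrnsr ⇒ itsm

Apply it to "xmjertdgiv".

In each case the input is transformed by: keep one character in every 3, starting at position 1 (positions 1st, 4th, 7th, ...), then swap each adjacent pair of characters (1↔2, 3↔4, ...).
Starting from "xmjertdgiv": after the first operation, "xedv"; after the second, "exvd".

exvd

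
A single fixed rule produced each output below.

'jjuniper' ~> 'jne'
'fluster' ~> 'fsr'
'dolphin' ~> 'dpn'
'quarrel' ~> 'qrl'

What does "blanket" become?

Each output is the input with this applied: keep one character in every 3, starting at position 1 (positions 1st, 4th, 7th, ...).
"blanket" → "bnt".

bnt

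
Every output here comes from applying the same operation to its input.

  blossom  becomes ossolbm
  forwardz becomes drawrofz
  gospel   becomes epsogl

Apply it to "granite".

tinarge

In each case the input is transformed by: reverse the string, then move the first character to the end.
Working it through for "granite": intermediate "etinarg", final "tinarge".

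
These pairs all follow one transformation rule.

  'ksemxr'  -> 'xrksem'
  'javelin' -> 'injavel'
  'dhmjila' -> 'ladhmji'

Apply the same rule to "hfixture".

rehfixtu

The transformation: move the last 2 characters to the front (rotate right by 2).
"hfixture" → "rehfixtu".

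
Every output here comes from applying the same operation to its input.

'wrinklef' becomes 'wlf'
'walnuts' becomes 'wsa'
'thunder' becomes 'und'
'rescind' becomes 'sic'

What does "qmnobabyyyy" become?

The rule is to sort the characters into reverse alphabetical order, then keep one character in every 3, starting at position 1 (positions 1st, 4th, 7th, ...).
For "qmnobabyyyy", step one produces "yyyyqonmbba"; step two turns that into "yynb".
(Check on "wrinklef": → "wrnlkife" → "wlf" ✓)

yynb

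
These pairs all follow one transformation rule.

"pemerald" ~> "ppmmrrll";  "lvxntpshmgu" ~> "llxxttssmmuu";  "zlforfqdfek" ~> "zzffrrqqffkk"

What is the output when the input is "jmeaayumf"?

jjeeaauuff

What's happening: keep every other character starting from the first (positions 1st, 3rd, 5th, ...), then double every character.
"jmeaayumf" → "jeauf" → "jjeeaauuff".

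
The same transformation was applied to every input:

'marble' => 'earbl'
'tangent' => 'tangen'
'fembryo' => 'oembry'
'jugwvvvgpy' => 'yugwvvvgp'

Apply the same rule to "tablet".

Rule — delete the first character, then move the last character to the front.
Starting from "tablet": after the first operation, "ablet"; after the second, "table".

table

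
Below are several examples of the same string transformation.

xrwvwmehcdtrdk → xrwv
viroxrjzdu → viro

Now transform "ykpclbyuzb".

In each case the input is transformed by: keep only the first 4 characters.
Applying that to "ykpclbyuzb" gives "ykpc".

ykpc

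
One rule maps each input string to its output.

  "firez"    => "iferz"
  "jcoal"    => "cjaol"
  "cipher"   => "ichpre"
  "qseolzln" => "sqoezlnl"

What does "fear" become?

Rule — swap each adjacent pair of characters (1↔2, 3↔4, ...).
So "fear" becomes "efra".

efra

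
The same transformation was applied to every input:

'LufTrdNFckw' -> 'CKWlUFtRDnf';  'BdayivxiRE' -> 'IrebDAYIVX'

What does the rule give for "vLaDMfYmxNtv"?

The rule is to move the last 3 characters to the front (rotate right by 3), then flip the case of every letter.
For "vLaDMfYmxNtv" the result is "nTVVlAdmFyMX".

nTVVlAdmFyMX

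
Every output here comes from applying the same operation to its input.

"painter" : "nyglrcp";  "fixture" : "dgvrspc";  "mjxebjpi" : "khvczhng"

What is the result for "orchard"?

mpafypb

Rule — shift every letter 2 places backward in the alphabet (wrapping around).
"orchard" → "mpafypb".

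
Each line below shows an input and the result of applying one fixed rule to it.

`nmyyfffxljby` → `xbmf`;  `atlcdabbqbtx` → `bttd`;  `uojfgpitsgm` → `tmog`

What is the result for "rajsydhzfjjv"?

Each output is the input with this applied: keep one character in every 3, starting at position 2 (positions 2nd, 5th, 8th, ...), then move the first 2 characters to the end (rotate left by 2).
Starting from "rajsydhzfjjv": after the first operation, "ayzj"; after the second, "zjay".

zjay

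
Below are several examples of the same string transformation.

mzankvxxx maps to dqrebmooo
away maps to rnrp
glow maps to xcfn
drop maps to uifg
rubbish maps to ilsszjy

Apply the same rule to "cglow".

txcfn

The rule is to shift every letter 9 places backward in the alphabet (wrapping around).
On "cglow" that produces "txcfn".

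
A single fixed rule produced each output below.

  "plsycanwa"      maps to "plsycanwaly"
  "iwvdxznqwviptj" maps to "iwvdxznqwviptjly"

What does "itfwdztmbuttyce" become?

itfwdztmbuttycely

The transformation: append "ly".
"itfwdztmbuttyce" → "itfwdztmbuttycely".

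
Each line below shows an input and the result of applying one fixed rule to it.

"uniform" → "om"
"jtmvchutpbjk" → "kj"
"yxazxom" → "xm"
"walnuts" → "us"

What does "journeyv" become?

vy

Rule — swap each adjacent pair of characters (1↔2, 3↔4, ...), then keep only the last 2 characters.
Applying that to "journeyv" gives "vy".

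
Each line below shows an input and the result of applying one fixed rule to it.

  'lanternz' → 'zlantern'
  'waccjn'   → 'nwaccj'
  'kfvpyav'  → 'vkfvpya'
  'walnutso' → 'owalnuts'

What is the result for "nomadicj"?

jnomadic

What's happening: move the last character to the front.
Doing the same to "nomadicj": "jnomadic".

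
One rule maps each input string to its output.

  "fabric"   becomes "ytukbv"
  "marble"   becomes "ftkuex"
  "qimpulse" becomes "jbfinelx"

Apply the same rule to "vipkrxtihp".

In each case the input is transformed by: shift every letter 7 places backward in the alphabet (wrapping around).
On "vipkrxtihp" that produces "obidkqmbai".

obidkqmbai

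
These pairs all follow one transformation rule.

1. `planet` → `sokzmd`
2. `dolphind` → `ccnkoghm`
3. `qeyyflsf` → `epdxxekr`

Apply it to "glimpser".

Rule — move the last character to the front, then shift every letter 1 place backward in the alphabet (wrapping around).
Starting from "glimpser": after the first operation, "rglimpse"; after the second, "qfkhlord".

qfkhlord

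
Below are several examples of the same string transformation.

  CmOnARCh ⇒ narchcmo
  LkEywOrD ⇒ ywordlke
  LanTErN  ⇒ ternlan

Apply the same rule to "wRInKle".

In each case the input is transformed by: move the first 3 characters to the end (rotate left by 3), then convert every letter to lowercase.
"wRInKle" → "nKlewRI" → "nklewri".
(Check on "LanTErN": → "TErNLan" → "ternlan" ✓)

nklewri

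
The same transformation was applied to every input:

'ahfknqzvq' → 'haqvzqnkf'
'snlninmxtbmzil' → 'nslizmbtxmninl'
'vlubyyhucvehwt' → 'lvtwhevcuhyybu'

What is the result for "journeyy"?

ojyyenru

The transformation: move the first 2 characters to the end (rotate left by 2), then reverse the string.
Working it through for "journeyy": intermediate "urneyyjo", final "ojyyenru".
(Check on "ahfknqzvq": → "fknqzvqah" → "haqvzqnkf" ✓)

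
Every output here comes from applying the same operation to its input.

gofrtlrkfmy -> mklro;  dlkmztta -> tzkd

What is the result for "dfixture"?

Looking at the pairs, the operation is to reverse the string, then keep every other character starting from the second (positions 2nd, 4th, 6th, ...).
Applying both steps to "dfixture": "erutxifd", then "rtid".

rtid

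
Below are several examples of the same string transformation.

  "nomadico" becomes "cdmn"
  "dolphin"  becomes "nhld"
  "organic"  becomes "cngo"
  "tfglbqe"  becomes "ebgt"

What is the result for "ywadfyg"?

The pattern: keep every other character starting from the first (positions 1st, 3rd, 5th, ...), then reverse the string.
Applying that to "ywadfyg" gives "gfay".

gfay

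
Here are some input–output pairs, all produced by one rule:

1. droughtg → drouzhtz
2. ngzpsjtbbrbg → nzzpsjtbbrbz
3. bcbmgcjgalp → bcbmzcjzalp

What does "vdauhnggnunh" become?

vdauhnzznunh

In each case the input is transformed by: replace every "g" with "z".
Applying that to "vdauhnggnunh" gives "vdauhnzznunh".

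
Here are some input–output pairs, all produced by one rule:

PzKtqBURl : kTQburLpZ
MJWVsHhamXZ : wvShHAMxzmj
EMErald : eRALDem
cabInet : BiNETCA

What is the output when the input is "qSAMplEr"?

Rule — move the first 2 characters to the end (rotate left by 2), then flip the case of every letter.
For "qSAMplEr" the result is "amPLeRQs".
(Check on "EMErald": → "EraldEM" → "eRALDem" ✓)

amPLeRQs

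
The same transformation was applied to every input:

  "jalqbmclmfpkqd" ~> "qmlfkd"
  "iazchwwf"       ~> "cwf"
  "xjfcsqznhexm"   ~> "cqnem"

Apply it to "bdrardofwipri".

adfir

What's happening: delete the first 2 characters, then keep every other character starting from the second (positions 2nd, 4th, 6th, ...).
So "bdrardofwipri" becomes "adfir".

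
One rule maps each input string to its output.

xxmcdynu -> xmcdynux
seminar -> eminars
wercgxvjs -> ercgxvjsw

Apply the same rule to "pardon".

ardonp

Looking at the pairs, the operation is to move the first character to the end.
"pardon" → "ardonp".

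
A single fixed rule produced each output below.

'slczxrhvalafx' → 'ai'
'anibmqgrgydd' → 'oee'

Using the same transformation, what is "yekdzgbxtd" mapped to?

Rule — shift every letter 1 place forward in the alphabet (wrapping around), then keep only the vowels.
For "yekdzgbxtd", step one produces "zfleahcyue"; step two turns that into "eaue".
(Check on "slczxrhvalafx": → "tmdaysiwbmbgy" → "ai" ✓)

eaue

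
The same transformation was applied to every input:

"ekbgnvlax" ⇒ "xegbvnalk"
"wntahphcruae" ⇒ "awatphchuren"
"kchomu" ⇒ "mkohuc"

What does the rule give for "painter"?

What's happening: swap each adjacent pair of characters (1↔2, 3↔4, ...), then swap the first and last characters.
For "painter", step one produces "apnietr"; step two turns that into "rpnieta".
(Check on "kchomu": → "ckohum" → "mkohuc" ✓)

rpnieta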